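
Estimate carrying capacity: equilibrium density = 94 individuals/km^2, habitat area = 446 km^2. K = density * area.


K = 94 * 446 = 41924 individuals

41924 individuals


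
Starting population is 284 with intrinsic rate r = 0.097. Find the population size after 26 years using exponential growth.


r*t = 0.097 * 26 = 2.522
exp(2.522) = 12.4535
N = 284 * 12.4535 = 3536.79 ≈ 3537

3537


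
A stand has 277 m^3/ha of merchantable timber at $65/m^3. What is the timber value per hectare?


Value = 277 * 65 = $18005/ha

$18005/ha


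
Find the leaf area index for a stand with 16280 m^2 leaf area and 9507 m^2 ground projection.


LAI = 16280 / 9507 = 1.7124 ≈ 1.71

1.71


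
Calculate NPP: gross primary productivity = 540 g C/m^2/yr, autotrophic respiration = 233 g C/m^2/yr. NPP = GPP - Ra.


NPP = GPP - Ra = 540 - 233 = 307 g C/m^2/yr

307 g C/m^2/yr


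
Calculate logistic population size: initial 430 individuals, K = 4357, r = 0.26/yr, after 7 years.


(K - N0)/N0 = (4357 - 430)/430 = 3927/430 = 9.13256
r*t = 0.26 * 7 = 1.82; exp(-1.82) = 0.162026
9.13256 * 0.162026 = 1.47971
1 + 1.47971 = 2.47971
N = 4357 / 2.47971 = 1757.06 ≈ 1757

1757


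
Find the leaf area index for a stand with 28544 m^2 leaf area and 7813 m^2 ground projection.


LAI = 28544 / 7813 = 3.6534 ≈ 3.65

3.65


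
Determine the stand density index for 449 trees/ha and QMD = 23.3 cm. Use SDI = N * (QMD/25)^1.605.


QMD/25 = 23.3/25 = 0.932
(0.932)^1.605 = exp(1.605 * ln(0.932)) = exp(1.605 * (-0.0704225)) = exp(-0.113028) = 0.893126
SDI = 449 * 0.893126 = 401.014 ≈ 401

401


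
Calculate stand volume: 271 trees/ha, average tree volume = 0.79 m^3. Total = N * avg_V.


V_stand = 271 * 0.79 = 214.09 ≈ 214.1 m^3/ha

214.1 m^3/ha


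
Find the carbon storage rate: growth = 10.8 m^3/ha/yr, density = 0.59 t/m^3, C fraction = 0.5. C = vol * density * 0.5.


C = 10.8 * 0.59 * 0.5 = 3.186 ≈ 3.19 t C/ha/yr

3.19 t C/ha/yr


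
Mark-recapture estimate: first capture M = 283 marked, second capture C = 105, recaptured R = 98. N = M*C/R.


N = M * C / R = 283 * 105 / 98 = 29715 / 98 = 303.21 ≈ 303

303 individuals


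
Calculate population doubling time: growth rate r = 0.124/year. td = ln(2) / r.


td = ln(2) / 0.124 = 0.693147 / 0.124 = 5.58990 ≈ 5.6 years

5.6 years


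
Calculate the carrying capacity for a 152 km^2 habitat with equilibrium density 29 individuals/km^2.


K = 29 * 152 = 4408 individuals

4408 individuals


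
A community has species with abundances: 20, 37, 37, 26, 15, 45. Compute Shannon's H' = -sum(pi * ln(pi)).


Total N = 20 + 37 + 37 + 26 + 15 + 45 = 180
Per-species terms:
  p = 20/180 = 0.111111; ln(p) = -2.197226; p*ln(p) = 0.111111 * (-2.197226) = -0.244136
  p = 37/180 = 0.205556; ln(p) = -1.582037; p*ln(p) = 0.205556 * (-1.582037) = -0.325197
  p = 37/180 = 0.205556; ln(p) = -1.582037; p*ln(p) = 0.205556 * (-1.582037) = -0.325197
  p = 26/180 = 0.144444; ln(p) = -1.934863; p*ln(p) = 0.144444 * (-1.934863) = -0.279479
  p = 15/180 = 0.083333; ln(p) = -2.484911; p*ln(p) = 0.083333 * (-2.484911) = -0.207075
  p = 45/180 = 0.250000; ln(p) = -1.386294; p*ln(p) = 0.250000 * (-1.386294) = -0.346574
sum(p*ln(p)) = (-0.244136) + (-0.325197) + (-0.325197) + (-0.279479) + (-0.207075) + (-0.346574) = -1.727658
H' = -(-1.727658) = 1.727658 ≈ 1.7277

1.7277


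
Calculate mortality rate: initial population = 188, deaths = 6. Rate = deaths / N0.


Mortality rate = 6 / 188 = 0.031915 ≈ 0.0319

0.0319


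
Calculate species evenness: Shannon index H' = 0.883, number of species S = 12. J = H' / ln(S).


ln(12) = 2.48491
J = H' / ln(S) = 0.883 / 2.48491 = 0.355345 ≈ 0.3553

0.3553


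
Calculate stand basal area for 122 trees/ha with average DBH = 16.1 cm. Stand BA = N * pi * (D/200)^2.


(D/200)^2 = (16.1/200)^2 = 0.0805^2 = 0.00648025
Individual BA = 3.141593 * 0.00648025 = 0.0203583 m^2
Stand BA = 122 * 0.0203583 = 2.48371 ≈ 2.48 m^2/ha

2.48 m^2/ha


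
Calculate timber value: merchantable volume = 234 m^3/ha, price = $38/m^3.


Value = 234 * 38 = $8892/ha

$8892/ha


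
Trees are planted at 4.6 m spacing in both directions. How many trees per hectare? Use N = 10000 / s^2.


N = 10000 / 4.6^2 = 10000 / 21.16 = 472.590 ≈ 473 trees/ha

473 trees/ha


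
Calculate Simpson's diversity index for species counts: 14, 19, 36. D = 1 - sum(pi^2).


Total N = 14 + 19 + 36 = 69
Per-species terms:
  p = 14/69 = 0.202899; p^2 = 0.202899^2 = 0.041168
  p = 19/69 = 0.275362; p^2 = 0.275362^2 = 0.075824
  p = 36/69 = 0.521739; p^2 = 0.521739^2 = 0.272212
sum(p^2) = 0.041168 + 0.075824 + 0.272212 = 0.389204
D = 1 - 0.389204 = 0.610796 ≈ 0.6108

0.6108


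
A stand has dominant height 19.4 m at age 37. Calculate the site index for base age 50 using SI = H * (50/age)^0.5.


50/37 = 1.35135
(1.35135)^0.5 = 1.16248
SI = 19.4 * 1.16248 = 22.5521 ≈ 22.6 m

22.6 m


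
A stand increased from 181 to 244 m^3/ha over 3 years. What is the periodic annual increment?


PAI = (V2 - V1) / period = (244 - 181) / 3 = 63 / 3 = 21.00 m^3/ha/yr

21.00 m^3/ha/yr


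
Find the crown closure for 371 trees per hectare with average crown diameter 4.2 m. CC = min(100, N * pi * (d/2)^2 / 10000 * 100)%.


(d/2)^2 = (4.2/2)^2 = 2.1^2 = 4.41
Crown area = 3.141593 * 4.41 = 13.8544 m^2
N * area / 10000 * 100 = 371 * 13.8544 / 10000 * 100 = 51.3998
CC = min(100, 51.3998) = 51.3998 ≈ 51.4%

51.4%


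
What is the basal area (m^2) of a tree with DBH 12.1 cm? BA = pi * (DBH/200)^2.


D/200 = 12.1/200 = 0.0605 m
(D/200)^2 = 0.0605^2 = 0.00366025
BA = 3.141593 * 0.00366025 = 0.0114990 ≈ 0.0115 m^2

0.0115 m^2


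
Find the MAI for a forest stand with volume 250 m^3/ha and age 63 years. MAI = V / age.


MAI = 250 / 63 = 3.9683 ≈ 3.97 m^3/ha/yr

3.97 m^3/ha/yr


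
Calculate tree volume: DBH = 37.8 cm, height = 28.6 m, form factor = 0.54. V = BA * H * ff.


(D/200)^2 = (37.8/200)^2 = 0.189^2 = 0.035721
BA = 3.141593 * 0.035721 = 0.112221 m^2
V = 0.112221 * 28.6 * 0.54 = 1.73314 ≈ 1.733 m^3

1.733 m^3


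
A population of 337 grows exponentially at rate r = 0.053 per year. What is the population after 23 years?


r*t = 0.053 * 23 = 1.219
exp(1.219) = 3.38380
N = 337 * 3.38380 = 1140.34 ≈ 1140

1140


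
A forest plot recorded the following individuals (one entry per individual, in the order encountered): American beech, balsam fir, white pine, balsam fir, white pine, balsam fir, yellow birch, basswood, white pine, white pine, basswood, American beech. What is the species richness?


Total individuals logged = 12
Distinct species (count of individuals): American beech (2), balsam fir (3), white pine (4), yellow birch (1), basswood (2)
Species richness = number of distinct species = 5

5


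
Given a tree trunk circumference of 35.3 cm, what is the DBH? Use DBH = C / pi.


DBH = C / pi = 35.3 / 3.141593 = 11.2363 ≈ 11.24 cm

11.24 cm


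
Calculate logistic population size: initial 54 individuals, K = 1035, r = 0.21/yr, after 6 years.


(K - N0)/N0 = (1035 - 54)/54 = 981/54 = 18.1667
r*t = 0.21 * 6 = 1.26; exp(-1.26) = 0.283654
18.1667 * 0.283654 = 5.15306
1 + 5.15306 = 6.15306
N = 1035 / 6.15306 = 168.209 ≈ 168

168


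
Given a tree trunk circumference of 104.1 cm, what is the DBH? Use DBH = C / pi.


DBH = C / pi = 104.1 / 3.141593 = 33.1361 ≈ 33.14 cm

33.14 cm


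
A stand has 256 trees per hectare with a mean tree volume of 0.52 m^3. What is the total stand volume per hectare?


V_stand = 256 * 0.52 = 133.12 ≈ 133.1 m^3/ha

133.1 m^3/ha


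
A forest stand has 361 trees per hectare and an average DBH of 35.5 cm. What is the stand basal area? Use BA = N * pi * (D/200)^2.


(D/200)^2 = (35.5/200)^2 = 0.1775^2 = 0.03150625
Individual BA = 3.141593 * 0.03150625 = 0.0989798 m^2
Stand BA = 361 * 0.0989798 = 35.7317 ≈ 35.73 m^2/ha

35.73 m^2/ha


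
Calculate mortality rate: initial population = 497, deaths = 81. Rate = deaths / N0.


Mortality rate = 81 / 497 = 0.162978 ≈ 0.1630

0.1630


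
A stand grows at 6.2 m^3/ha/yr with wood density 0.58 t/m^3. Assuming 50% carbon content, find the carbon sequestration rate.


C = 6.2 * 0.58 * 0.5 = 1.798 ≈ 1.80 t C/ha/yr

1.80 t C/ha/yr


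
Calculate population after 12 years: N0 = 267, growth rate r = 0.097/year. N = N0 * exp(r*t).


r*t = 0.097 * 12 = 1.164
exp(1.164) = 3.20272
N = 267 * 3.20272 = 855.126 ≈ 855

855


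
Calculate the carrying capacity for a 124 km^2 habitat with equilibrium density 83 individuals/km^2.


K = 83 * 124 = 10292 individuals

10292 individuals


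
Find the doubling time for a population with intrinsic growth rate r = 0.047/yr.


td = ln(2) / 0.047 = 0.693147 / 0.047 = 14.7478 ≈ 14.7 years

14.7 years


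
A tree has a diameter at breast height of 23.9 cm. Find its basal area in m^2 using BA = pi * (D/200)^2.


D/200 = 23.9/200 = 0.1195 m
(D/200)^2 = 0.1195^2 = 0.01428025
BA = 3.141593 * 0.01428025 = 0.0448627 ≈ 0.0449 m^2

0.0449 m^2


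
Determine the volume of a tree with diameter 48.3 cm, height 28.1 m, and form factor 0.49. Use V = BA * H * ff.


(D/200)^2 = (48.3/200)^2 = 0.2415^2 = 0.05832225
BA = 3.141593 * 0.05832225 = 0.183225 m^2
V = 0.183225 * 28.1 * 0.49 = 2.52283 ≈ 2.523 m^3

2.523 m^3


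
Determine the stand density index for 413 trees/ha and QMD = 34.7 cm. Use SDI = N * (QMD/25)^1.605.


QMD/25 = 34.7/25 = 1.388
(1.388)^1.605 = exp(1.605 * ln(1.388)) = exp(1.605 * 0.327864) = exp(0.526222) = 1.69253
SDI = 413 * 1.69253 = 699.015 ≈ 699

699


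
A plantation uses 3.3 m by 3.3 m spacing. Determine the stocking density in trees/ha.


N = 10000 / 3.3^2 = 10000 / 10.89 = 918.274 ≈ 918 trees/ha

918 trees/ha


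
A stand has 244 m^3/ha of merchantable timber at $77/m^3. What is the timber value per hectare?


Value = 244 * 77 = $18788/ha

$18788/ha


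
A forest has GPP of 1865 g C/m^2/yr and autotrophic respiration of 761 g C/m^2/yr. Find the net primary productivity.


NPP = GPP - Ra = 1865 - 761 = 1104 g C/m^2/yr

1104 g C/m^2/yr


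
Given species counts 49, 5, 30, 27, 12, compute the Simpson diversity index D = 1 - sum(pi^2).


Total N = 49 + 5 + 30 + 27 + 12 = 123
Per-species terms:
  p = 49/123 = 0.398374; p^2 = 0.398374^2 = 0.158702
  p = 5/123 = 0.040650; p^2 = 0.040650^2 = 0.001652
  p = 30/123 = 0.243902; p^2 = 0.243902^2 = 0.059488
  p = 27/123 = 0.219512; p^2 = 0.219512^2 = 0.048186
  p = 12/123 = 0.097561; p^2 = 0.097561^2 = 0.009518
sum(p^2) = 0.158702 + 0.001652 + 0.059488 + 0.048186 + 0.009518 = 0.277546
D = 1 - 0.277546 = 0.722454 ≈ 0.7225

0.7225


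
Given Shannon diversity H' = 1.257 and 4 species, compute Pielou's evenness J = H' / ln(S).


ln(4) = 1.38629
J = H' / ln(S) = 1.257 / 1.38629 = 0.906737 ≈ 0.9067

0.9067


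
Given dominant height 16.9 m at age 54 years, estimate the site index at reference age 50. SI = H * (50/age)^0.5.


50/54 = 0.925926
(0.925926)^0.5 = 0.962250
SI = 16.9 * 0.962250 = 16.2620 ≈ 16.3 m

16.3 m


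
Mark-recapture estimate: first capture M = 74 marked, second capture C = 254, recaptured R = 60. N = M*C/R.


N = M * C / R = 74 * 254 / 60 = 18796 / 60 = 313.27 ≈ 313

313 individuals


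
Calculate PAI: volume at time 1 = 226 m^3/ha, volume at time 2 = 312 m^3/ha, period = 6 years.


PAI = (V2 - V1) / period = (312 - 226) / 6 = 86 / 6 = 14.3333 ≈ 14.33 m^3/ha/yr

14.33 m^3/ha/yr


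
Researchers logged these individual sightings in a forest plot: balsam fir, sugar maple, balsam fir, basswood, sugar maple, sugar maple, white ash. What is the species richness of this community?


Total individuals logged = 7
Distinct species (count of individuals): balsam fir (2), sugar maple (3), basswood (1), white ash (1)
Species richness = number of distinct species = 4

4


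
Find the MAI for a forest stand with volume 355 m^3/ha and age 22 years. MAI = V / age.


MAI = 355 / 22 = 16.1364 ≈ 16.14 m^3/ha/yr

16.14 m^3/ha/yr


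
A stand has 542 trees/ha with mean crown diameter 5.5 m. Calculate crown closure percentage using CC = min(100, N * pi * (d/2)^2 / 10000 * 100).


(d/2)^2 = (5.5/2)^2 = 2.75^2 = 7.5625
Crown area = 3.141593 * 7.5625 = 23.7583 m^2
N * area / 10000 * 100 = 542 * 23.7583 / 10000 * 100 = 128.770
CC = min(100, 128.770) = 100%

100%


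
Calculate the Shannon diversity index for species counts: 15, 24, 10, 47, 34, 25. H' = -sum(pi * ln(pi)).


Total N = 15 + 24 + 10 + 47 + 34 + 25 = 155
Per-species terms:
  p = 15/155 = 0.096774; ln(p) = -2.335377; p*ln(p) = 0.096774 * (-2.335377) = -0.226004
  p = 24/155 = 0.154839; ln(p) = -1.865369; p*ln(p) = 0.154839 * (-1.865369) = -0.288832
  p = 10/155 = 0.064516; ln(p) = -2.740842; p*ln(p) = 0.064516 * (-2.740842) = -0.176828
  p = 47/155 = 0.303226; ln(p) = -1.193277; p*ln(p) = 0.303226 * (-1.193277) = -0.361833
  p = 34/155 = 0.219355; ln(p) = -1.517064; p*ln(p) = 0.219355 * (-1.517064) = -0.332776
  p = 25/155 = 0.161290; ln(p) = -1.824551; p*ln(p) = 0.161290 * (-1.824551) = -0.294282
sum(p*ln(p)) = (-0.226004) + (-0.288832) + (-0.176828) + (-0.361833) + (-0.332776) + (-0.294282) = -1.680555
H' = -(-1.680555) = 1.680555 ≈ 1.6806

1.6806


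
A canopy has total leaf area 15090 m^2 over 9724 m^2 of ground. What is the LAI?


LAI = 15090 / 9724 = 1.5518 ≈ 1.55

1.55


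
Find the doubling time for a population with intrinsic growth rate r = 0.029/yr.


td = ln(2) / 0.029 = 0.693147 / 0.029 = 23.9016 ≈ 23.9 years

23.9 years


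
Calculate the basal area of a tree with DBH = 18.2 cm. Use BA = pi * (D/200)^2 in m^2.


D/200 = 18.2/200 = 0.091 m
(D/200)^2 = 0.091^2 = 0.008281
BA = 3.141593 * 0.008281 = 0.0260155 ≈ 0.0260 m^2

0.0260 m^2


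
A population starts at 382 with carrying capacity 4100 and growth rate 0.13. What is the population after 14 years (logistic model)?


(K - N0)/N0 = (4100 - 382)/382 = 3718/382 = 9.73298
r*t = 0.13 * 14 = 1.82; exp(-1.82) = 0.162026
9.73298 * 0.162026 = 1.57700
1 + 1.57700 = 2.57700
N = 4100 / 2.57700 = 1591.00 ≈ 1591

1591


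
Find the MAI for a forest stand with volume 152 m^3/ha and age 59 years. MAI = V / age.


MAI = 152 / 59 = 2.5763 ≈ 2.58 m^3/ha/yr

2.58 m^3/ha/yr


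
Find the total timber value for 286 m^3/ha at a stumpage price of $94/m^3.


Value = 286 * 94 = $26884/ha

$26884/ha


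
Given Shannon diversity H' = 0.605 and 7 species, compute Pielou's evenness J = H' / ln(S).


ln(7) = 1.94591
J = H' / ln(S) = 0.605 / 1.94591 = 0.310909 ≈ 0.3109

0.3109


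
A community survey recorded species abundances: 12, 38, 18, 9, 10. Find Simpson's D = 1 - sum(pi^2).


Total N = 12 + 38 + 18 + 9 + 10 = 87
Per-species terms:
  p = 12/87 = 0.137931; p^2 = 0.137931^2 = 0.019025
  p = 38/87 = 0.436782; p^2 = 0.436782^2 = 0.190779
  p = 18/87 = 0.206897; p^2 = 0.206897^2 = 0.042806
  p = 9/87 = 0.103448; p^2 = 0.103448^2 = 0.010701
  p = 10/87 = 0.114943; p^2 = 0.114943^2 = 0.013212
sum(p^2) = 0.019025 + 0.190779 + 0.042806 + 0.010701 + 0.013212 = 0.276523
D = 1 - 0.276523 = 0.723477 ≈ 0.7235

0.7235


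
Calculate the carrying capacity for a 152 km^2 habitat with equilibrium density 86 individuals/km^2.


K = 86 * 152 = 13072 individuals

13072 individuals


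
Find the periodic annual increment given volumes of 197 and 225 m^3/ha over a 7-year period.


PAI = (V2 - V1) / period = (225 - 197) / 7 = 28 / 7 = 4.00 m^3/ha/yr

4.00 m^3/ha/yr


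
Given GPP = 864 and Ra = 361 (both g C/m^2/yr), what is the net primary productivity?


NPP = GPP - Ra = 864 - 361 = 503 g C/m^2/yr

503 g C/m^2/yr


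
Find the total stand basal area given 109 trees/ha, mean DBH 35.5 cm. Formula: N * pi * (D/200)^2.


(D/200)^2 = (35.5/200)^2 = 0.1775^2 = 0.03150625
Individual BA = 3.141593 * 0.03150625 = 0.0989798 m^2
Stand BA = 109 * 0.0989798 = 10.7888 ≈ 10.79 m^2/ha

10.79 m^2/ha


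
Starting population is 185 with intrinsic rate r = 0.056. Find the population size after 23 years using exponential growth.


r*t = 0.056 * 23 = 1.288
exp(1.288) = 3.62553
N = 185 * 3.62553 = 670.723 ≈ 671

671


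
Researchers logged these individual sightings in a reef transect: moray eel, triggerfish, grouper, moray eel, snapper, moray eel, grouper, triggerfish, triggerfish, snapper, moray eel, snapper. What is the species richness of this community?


Total individuals logged = 12
Distinct species (count of individuals): moray eel (4), triggerfish (3), grouper (2), snapper (3)
Species richness = number of distinct species = 4

4


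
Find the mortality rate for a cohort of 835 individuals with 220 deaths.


Mortality rate = 220 / 835 = 0.263473 ≈ 0.2635

0.2635


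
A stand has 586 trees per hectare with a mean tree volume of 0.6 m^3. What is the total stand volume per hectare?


V_stand = 586 * 0.6 = 351.6 m^3/ha

351.6 m^3/ha


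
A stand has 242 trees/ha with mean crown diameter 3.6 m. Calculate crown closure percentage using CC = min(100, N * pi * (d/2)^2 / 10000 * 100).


(d/2)^2 = (3.6/2)^2 = 1.8^2 = 3.24
Crown area = 3.141593 * 3.24 = 10.1788 m^2
N * area / 10000 * 100 = 242 * 10.1788 / 10000 * 100 = 24.6327
CC = min(100, 24.6327) = 24.6327 ≈ 24.6%

24.6%


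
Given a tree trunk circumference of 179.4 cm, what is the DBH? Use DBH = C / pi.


DBH = C / pi = 179.4 / 3.141593 = 57.1048 ≈ 57.10 cm

57.10 cm


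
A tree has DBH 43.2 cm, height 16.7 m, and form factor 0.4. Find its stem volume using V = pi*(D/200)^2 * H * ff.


(D/200)^2 = (43.2/200)^2 = 0.216^2 = 0.046656
BA = 3.141593 * 0.046656 = 0.146574 m^2
V = 0.146574 * 16.7 * 0.4 = 0.979114 ≈ 0.979 m^3

0.979 m^3


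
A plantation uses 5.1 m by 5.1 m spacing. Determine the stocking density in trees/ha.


N = 10000 / 5.1^2 = 10000 / 26.01 = 384.468 ≈ 384 trees/ha

384 trees/ha


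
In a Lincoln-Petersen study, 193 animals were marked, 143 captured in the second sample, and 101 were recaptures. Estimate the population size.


N = M * C / R = 193 * 143 / 101 = 27599 / 101 = 273.26 ≈ 273

273 individuals


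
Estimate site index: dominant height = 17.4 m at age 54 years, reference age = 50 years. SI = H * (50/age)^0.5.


50/54 = 0.925926
(0.925926)^0.5 = 0.962250
SI = 17.4 * 0.962250 = 16.7432 ≈ 16.7 m

16.7 m


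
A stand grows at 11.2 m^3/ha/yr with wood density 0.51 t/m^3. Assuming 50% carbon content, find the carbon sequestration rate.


C = 11.2 * 0.51 * 0.5 = 2.856 ≈ 2.86 t C/ha/yr

2.86 t C/ha/yr


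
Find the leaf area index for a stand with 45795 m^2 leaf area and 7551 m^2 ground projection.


LAI = 45795 / 7551 = 6.0648 ≈ 6.06

6.06


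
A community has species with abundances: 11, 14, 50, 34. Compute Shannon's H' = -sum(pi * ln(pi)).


Total N = 11 + 14 + 50 + 34 = 109
Per-species terms:
  p = 11/109 = 0.100917; ln(p) = -2.293457; p*ln(p) = 0.100917 * (-2.293457) = -0.231449
  p = 14/109 = 0.128440; ln(p) = -2.052293; p*ln(p) = 0.128440 * (-2.052293) = -0.263597
  p = 50/109 = 0.458716; ln(p) = -0.779324; p*ln(p) = 0.458716 * (-0.779324) = -0.357488
  p = 34/109 = 0.311927; ln(p) = -1.164986; p*ln(p) = 0.311927 * (-1.164986) = -0.363391
sum(p*ln(p)) = (-0.231449) + (-0.263597) + (-0.357488) + (-0.363391) = -1.215925
H' = -(-1.215925) = 1.215925 ≈ 1.2159

1.2159


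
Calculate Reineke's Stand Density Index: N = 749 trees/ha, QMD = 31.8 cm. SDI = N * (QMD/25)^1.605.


QMD/25 = 31.8/25 = 1.272
(1.272)^1.605 = exp(1.605 * ln(1.272)) = exp(1.605 * 0.240590) = exp(0.386147) = 1.47130
SDI = 749 * 1.47130 = 1102.00 ≈ 1102

1102


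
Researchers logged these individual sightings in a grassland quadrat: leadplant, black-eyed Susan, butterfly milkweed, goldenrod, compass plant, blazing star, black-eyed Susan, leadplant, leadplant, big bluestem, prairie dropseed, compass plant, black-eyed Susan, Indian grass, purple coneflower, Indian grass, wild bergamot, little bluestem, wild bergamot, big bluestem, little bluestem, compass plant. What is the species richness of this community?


Total individuals logged = 22
Distinct species (count of individuals): leadplant (3), black-eyed Susan (3), butterfly milkweed (1), goldenrod (1), compass plant (3), blazing star (1), big bluestem (2), prairie dropseed (1), Indian grass (2), purple coneflower (1), wild bergamot (2), little bluestem (2)
Species richness = number of distinct species = 12

12


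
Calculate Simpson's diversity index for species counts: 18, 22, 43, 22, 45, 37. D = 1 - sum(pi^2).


Total N = 18 + 22 + 43 + 22 + 45 + 37 = 187
Per-species terms:
  p = 18/187 = 0.096257; p^2 = 0.096257^2 = 0.009265
  p = 22/187 = 0.117647; p^2 = 0.117647^2 = 0.013841
  p = 43/187 = 0.229947; p^2 = 0.229947^2 = 0.052876
  p = 22/187 = 0.117647; p^2 = 0.117647^2 = 0.013841
  p = 45/187 = 0.240642; p^2 = 0.240642^2 = 0.057909
  p = 37/187 = 0.197861; p^2 = 0.197861^2 = 0.039149
sum(p^2) = 0.009265 + 0.013841 + 0.052876 + 0.013841 + 0.057909 + 0.039149 = 0.186881
D = 1 - 0.186881 = 0.813119 ≈ 0.8131

0.8131


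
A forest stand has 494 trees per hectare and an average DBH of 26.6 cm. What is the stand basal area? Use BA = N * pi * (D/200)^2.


(D/200)^2 = (26.6/200)^2 = 0.133^2 = 0.017689
Individual BA = 3.141593 * 0.017689 = 0.0555716 m^2
Stand BA = 494 * 0.0555716 = 27.4524 ≈ 27.45 m^2/ha

27.45 m^2/ha


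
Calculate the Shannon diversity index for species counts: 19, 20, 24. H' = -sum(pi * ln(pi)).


Total N = 19 + 20 + 24 = 63
Per-species terms:
  p = 19/63 = 0.301587; ln(p) = -1.198697; p*ln(p) = 0.301587 * (-1.198697) = -0.361511
  p = 20/63 = 0.317460; ln(p) = -1.147403; p*ln(p) = 0.317460 * (-1.147403) = -0.364255
  p = 24/63 = 0.380952; ln(p) = -0.965082; p*ln(p) = 0.380952 * (-0.965082) = -0.367650
sum(p*ln(p)) = (-0.361511) + (-0.364255) + (-0.367650) = -1.093416
H' = -(-1.093416) = 1.093416 ≈ 1.0934

1.0934


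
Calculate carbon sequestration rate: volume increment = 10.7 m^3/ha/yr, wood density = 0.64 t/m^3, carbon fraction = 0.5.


C = 10.7 * 0.64 * 0.5 = 3.424 ≈ 3.42 t C/ha/yr

3.42 t C/ha/yr


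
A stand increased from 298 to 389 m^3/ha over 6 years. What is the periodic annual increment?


PAI = (V2 - V1) / period = (389 - 298) / 6 = 91 / 6 = 15.1667 ≈ 15.17 m^3/ha/yr

15.17 m^3/ha/yr


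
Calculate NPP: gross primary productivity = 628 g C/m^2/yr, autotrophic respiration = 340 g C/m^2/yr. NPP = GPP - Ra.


NPP = GPP - Ra = 628 - 340 = 288 g C/m^2/yr

288 g C/m^2/yr


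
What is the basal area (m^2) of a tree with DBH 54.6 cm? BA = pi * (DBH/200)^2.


D/200 = 54.6/200 = 0.273 m
(D/200)^2 = 0.273^2 = 0.074529
BA = 3.141593 * 0.074529 = 0.234140 ≈ 0.2341 m^2

0.2341 m^2


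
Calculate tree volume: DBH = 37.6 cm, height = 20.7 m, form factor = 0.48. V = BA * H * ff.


(D/200)^2 = (37.6/200)^2 = 0.188^2 = 0.035344
BA = 3.141593 * 0.035344 = 0.111036 m^2
V = 0.111036 * 20.7 * 0.48 = 1.10325 ≈ 1.103 m^3

1.103 m^3


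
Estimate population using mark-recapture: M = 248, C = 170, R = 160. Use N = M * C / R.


N = M * C / R = 248 * 170 / 160 = 42160 / 160 = 263.50 ≈ 264

264 individuals


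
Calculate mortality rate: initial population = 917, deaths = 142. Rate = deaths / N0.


Mortality rate = 142 / 917 = 0.154853 ≈ 0.1549

0.1549


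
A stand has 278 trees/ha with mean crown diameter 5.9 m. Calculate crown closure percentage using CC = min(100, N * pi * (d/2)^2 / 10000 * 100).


(d/2)^2 = (5.9/2)^2 = 2.95^2 = 8.7025
Crown area = 3.141593 * 8.7025 = 27.3397 m^2
N * area / 10000 * 100 = 278 * 27.3397 / 10000 * 100 = 76.0044
CC = min(100, 76.0044) = 76.0044 ≈ 76.0%

76.0%


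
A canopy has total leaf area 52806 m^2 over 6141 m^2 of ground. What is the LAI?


LAI = 52806 / 6141 = 8.5989 ≈ 8.60

8.60


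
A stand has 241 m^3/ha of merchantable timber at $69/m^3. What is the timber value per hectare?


Value = 241 * 69 = $16629/ha

$16629/ha


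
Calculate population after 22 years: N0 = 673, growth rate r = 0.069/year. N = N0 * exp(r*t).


r*t = 0.069 * 22 = 1.518
exp(1.518) = 4.56309
N = 673 * 4.56309 = 3070.96 ≈ 3071

3071


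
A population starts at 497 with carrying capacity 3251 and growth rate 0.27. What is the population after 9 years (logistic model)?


(K - N0)/N0 = (3251 - 497)/497 = 2754/497 = 5.54125
r*t = 0.27 * 9 = 2.43; exp(-2.43) = 0.0880368
5.54125 * 0.0880368 = 0.487834
1 + 0.487834 = 1.48783
N = 3251 / 1.48783 = 2185.06 ≈ 2185

2185


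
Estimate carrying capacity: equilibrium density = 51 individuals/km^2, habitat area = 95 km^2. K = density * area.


K = 51 * 95 = 4845 individuals

4845 individuals


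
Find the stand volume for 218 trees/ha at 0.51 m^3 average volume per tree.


V_stand = 218 * 0.51 = 111.18 ≈ 111.2 m^3/ha

111.2 m^3/ha


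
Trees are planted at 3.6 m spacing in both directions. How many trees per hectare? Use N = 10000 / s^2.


N = 10000 / 3.6^2 = 10000 / 12.96 = 771.605 ≈ 772 trees/ha

772 trees/ha


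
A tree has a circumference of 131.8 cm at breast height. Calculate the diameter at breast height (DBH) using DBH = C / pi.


DBH = C / pi = 131.8 / 3.141593 = 41.9532 ≈ 41.95 cm

41.95 cm


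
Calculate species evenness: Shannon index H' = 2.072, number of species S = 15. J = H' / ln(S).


ln(15) = 2.70805
J = H' / ln(S) = 2.072 / 2.70805 = 0.765126 ≈ 0.7651

0.7651


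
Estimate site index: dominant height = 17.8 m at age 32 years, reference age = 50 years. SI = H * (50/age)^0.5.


50/32 = 1.56250
(1.56250)^0.5 = 1.25000
SI = 17.8 * 1.25000 = 22.2500 ≈ 22.3 m

22.3 m


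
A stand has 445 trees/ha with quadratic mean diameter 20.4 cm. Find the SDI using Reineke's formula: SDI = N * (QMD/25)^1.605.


QMD/25 = 20.4/25 = 0.816
(0.816)^1.605 = exp(1.605 * ln(0.816)) = exp(1.605 * (-0.203341)) = exp(-0.326362) = 0.721544
SDI = 445 * 0.721544 = 321.087 ≈ 321

321


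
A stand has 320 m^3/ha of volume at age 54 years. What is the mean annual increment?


MAI = 320 / 54 = 5.9259 ≈ 5.93 m^3/ha/yr

5.93 m^3/ha/yr


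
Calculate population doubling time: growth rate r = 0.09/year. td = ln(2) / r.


td = ln(2) / 0.09 = 0.693147 / 0.09 = 7.70163 ≈ 7.7 years

7.7 years


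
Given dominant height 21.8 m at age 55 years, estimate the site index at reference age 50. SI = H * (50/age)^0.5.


50/55 = 0.909091
(0.909091)^0.5 = 0.953463
SI = 21.8 * 0.953463 = 20.7855 ≈ 20.8 m

20.8 m


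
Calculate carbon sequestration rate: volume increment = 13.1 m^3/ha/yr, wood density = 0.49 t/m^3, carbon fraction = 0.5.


C = 13.1 * 0.49 * 0.5 = 3.2095 ≈ 3.21 t C/ha/yr

3.21 t C/ha/yr


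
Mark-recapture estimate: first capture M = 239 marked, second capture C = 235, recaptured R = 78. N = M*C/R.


N = M * C / R = 239 * 235 / 78 = 56165 / 78 = 720.06 ≈ 720

720 individuals


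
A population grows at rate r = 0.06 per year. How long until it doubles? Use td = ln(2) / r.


td = ln(2) / 0.06 = 0.693147 / 0.06 = 11.5525 ≈ 11.6 years

11.6 years


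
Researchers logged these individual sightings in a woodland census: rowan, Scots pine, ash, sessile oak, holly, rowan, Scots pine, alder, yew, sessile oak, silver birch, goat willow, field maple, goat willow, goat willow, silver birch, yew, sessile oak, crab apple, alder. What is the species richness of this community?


Total individuals logged = 20
Distinct species (count of individuals): rowan (2), Scots pine (2), ash (1), sessile oak (3), holly (1), alder (2), yew (2), silver birch (2), goat willow (3), field maple (1), crab apple (1)
Species richness = number of distinct species = 11

11


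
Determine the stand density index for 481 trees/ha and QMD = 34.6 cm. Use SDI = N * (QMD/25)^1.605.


QMD/25 = 34.6/25 = 1.384
(1.384)^1.605 = exp(1.605 * ln(1.384)) = exp(1.605 * 0.324978) = exp(0.521590) = 1.68470
SDI = 481 * 1.68470 = 810.341 ≈ 810

810


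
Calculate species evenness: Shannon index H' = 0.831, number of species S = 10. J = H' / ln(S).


ln(10) = 2.30259
J = H' / ln(S) = 0.831 / 2.30259 = 0.360898 ≈ 0.3609

0.3609


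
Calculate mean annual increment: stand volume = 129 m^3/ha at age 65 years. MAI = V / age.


MAI = 129 / 65 = 1.9846 ≈ 1.98 m^3/ha/yr

1.98 m^3/ha/yr


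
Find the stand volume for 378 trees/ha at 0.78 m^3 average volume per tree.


V_stand = 378 * 0.78 = 294.84 ≈ 294.8 m^3/ha

294.8 m^3/ha


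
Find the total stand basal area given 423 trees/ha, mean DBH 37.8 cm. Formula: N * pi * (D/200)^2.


(D/200)^2 = (37.8/200)^2 = 0.189^2 = 0.035721
Individual BA = 3.141593 * 0.035721 = 0.112221 m^2
Stand BA = 423 * 0.112221 = 47.4695 ≈ 47.47 m^2/ha

47.47 m^2/ha


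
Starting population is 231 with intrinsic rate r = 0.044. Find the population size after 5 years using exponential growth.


r*t = 0.044 * 5 = 0.22
exp(0.22) = 1.24608
N = 231 * 1.24608 = 287.844 ≈ 288

288


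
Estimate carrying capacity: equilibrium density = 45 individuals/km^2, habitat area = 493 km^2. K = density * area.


K = 45 * 493 = 22185 individuals

22185 individuals


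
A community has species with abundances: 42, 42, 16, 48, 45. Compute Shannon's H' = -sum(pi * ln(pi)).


Total N = 42 + 42 + 16 + 48 + 45 = 193
Per-species terms:
  p = 42/193 = 0.217617; ln(p) = -1.525019; p*ln(p) = 0.217617 * (-1.525019) = -0.331870
  p = 42/193 = 0.217617; ln(p) = -1.525019; p*ln(p) = 0.217617 * (-1.525019) = -0.331870
  p = 16/193 = 0.082902; ln(p) = -2.490096; p*ln(p) = 0.082902 * (-2.490096) = -0.206434
  p = 48/193 = 0.248705; ln(p) = -1.391488; p*ln(p) = 0.248705 * (-1.391488) = -0.346070
  p = 45/193 = 0.233161; ln(p) = -1.456026; p*ln(p) = 0.233161 * (-1.456026) = -0.339488
sum(p*ln(p)) = (-0.331870) + (-0.331870) + (-0.206434) + (-0.346070) + (-0.339488) = -1.555732
H' = -(-1.555732) = 1.555732 ≈ 1.5557

1.5557


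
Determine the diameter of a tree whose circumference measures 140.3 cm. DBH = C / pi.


DBH = C / pi = 140.3 / 3.141593 = 44.6589 ≈ 44.66 cm

44.66 cm


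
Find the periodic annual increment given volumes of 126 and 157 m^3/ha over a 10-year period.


PAI = (V2 - V1) / period = (157 - 126) / 10 = 31 / 10 = 3.10 m^3/ha/yr

3.10 m^3/ha/yr


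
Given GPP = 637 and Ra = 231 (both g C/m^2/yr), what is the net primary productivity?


NPP = GPP - Ra = 637 - 231 = 406 g C/m^2/yr

406 g C/m^2/yr


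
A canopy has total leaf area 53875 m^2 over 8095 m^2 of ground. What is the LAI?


LAI = 53875 / 8095 = 6.6553 ≈ 6.66

6.66


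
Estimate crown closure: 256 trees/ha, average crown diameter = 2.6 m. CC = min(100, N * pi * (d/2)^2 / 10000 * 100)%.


(d/2)^2 = (2.6/2)^2 = 1.3^2 = 1.69
Crown area = 3.141593 * 1.69 = 5.30929 m^2
N * area / 10000 * 100 = 256 * 5.30929 / 10000 * 100 = 13.5918
CC = min(100, 13.5918) = 13.5918 ≈ 13.6%

13.6%


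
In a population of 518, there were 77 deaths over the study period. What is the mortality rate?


Mortality rate = 77 / 518 = 0.148649 ≈ 0.1486

0.1486


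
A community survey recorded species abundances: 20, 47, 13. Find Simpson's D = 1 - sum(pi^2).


Total N = 20 + 47 + 13 = 80
Per-species terms:
  p = 20/80 = 0.250000; p^2 = 0.250000^2 = 0.062500
  p = 47/80 = 0.587500; p^2 = 0.587500^2 = 0.345156
  p = 13/80 = 0.162500; p^2 = 0.162500^2 = 0.026406
sum(p^2) = 0.062500 + 0.345156 + 0.026406 = 0.434062
D = 1 - 0.434062 = 0.565938 ≈ 0.5659

0.5659


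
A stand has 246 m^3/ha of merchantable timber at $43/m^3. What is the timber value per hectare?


Value = 246 * 43 = $10578/ha

$10578/ha


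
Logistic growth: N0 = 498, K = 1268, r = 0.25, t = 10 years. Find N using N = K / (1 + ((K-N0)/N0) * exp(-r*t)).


(K - N0)/N0 = (1268 - 498)/498 = 770/498 = 1.54618
r*t = 0.25 * 10 = 2.5; exp(-2.5) = 0.0820850
1.54618 * 0.0820850 = 0.126918
1 + 0.126918 = 1.12692
N = 1268 / 1.12692 = 1125.19 ≈ 1125

1125


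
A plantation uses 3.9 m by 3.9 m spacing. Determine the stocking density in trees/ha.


N = 10000 / 3.9^2 = 10000 / 15.21 = 657.462 ≈ 657 trees/ha

657 trees/ha


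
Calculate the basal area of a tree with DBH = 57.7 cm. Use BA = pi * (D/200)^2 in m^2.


D/200 = 57.7/200 = 0.2885 m
(D/200)^2 = 0.2885^2 = 0.08323225
BA = 3.141593 * 0.08323225 = 0.261482 ≈ 0.2615 m^2

0.2615 m^2


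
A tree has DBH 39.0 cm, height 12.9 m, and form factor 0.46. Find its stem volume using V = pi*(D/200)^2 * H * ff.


(D/200)^2 = (39.0/200)^2 = 0.195^2 = 0.038025
BA = 3.141593 * 0.038025 = 0.119459 m^2
V = 0.119459 * 12.9 * 0.46 = 0.708870 ≈ 0.709 m^3

0.709 m^3


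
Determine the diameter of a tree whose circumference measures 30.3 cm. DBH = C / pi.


DBH = C / pi = 30.3 / 3.141593 = 9.64479 ≈ 9.64 cm

9.64 cm


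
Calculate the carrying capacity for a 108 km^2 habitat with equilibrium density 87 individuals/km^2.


K = 87 * 108 = 9396 individuals

9396 individuals


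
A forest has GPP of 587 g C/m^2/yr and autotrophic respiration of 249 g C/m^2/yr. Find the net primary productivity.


NPP = GPP - Ra = 587 - 249 = 338 g C/m^2/yr

338 g C/m^2/yr


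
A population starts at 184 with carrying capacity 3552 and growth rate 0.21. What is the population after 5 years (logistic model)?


(K - N0)/N0 = (3552 - 184)/184 = 3368/184 = 18.3043
r*t = 0.21 * 5 = 1.05; exp(-1.05) = 0.349938
18.3043 * 0.349938 = 6.40537
1 + 6.40537 = 7.40537
N = 3552 / 7.40537 = 479.652 ≈ 480

480


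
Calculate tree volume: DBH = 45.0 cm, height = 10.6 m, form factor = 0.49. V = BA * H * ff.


(D/200)^2 = (45.0/200)^2 = 0.225^2 = 0.050625
BA = 3.141593 * 0.050625 = 0.159043 m^2
V = 0.159043 * 10.6 * 0.49 = 0.826069 ≈ 0.826 m^3

0.826 m^3


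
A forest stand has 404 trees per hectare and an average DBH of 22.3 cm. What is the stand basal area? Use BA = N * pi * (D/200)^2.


(D/200)^2 = (22.3/200)^2 = 0.1115^2 = 0.01243225
Individual BA = 3.141593 * 0.01243225 = 0.0390571 m^2
Stand BA = 404 * 0.0390571 = 15.7791 ≈ 15.78 m^2/ha

15.78 m^2/ha


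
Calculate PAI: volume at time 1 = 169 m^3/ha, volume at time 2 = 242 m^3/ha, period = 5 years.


PAI = (V2 - V1) / period = (242 - 169) / 5 = 73 / 5 = 14.60 m^3/ha/yr

14.60 m^3/ha/yr


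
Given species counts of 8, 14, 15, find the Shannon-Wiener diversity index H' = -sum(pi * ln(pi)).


Total N = 8 + 14 + 15 = 37
Per-species terms:
  p = 8/37 = 0.216216; ln(p) = -1.531477; p*ln(p) = 0.216216 * (-1.531477) = -0.331130
  p = 14/37 = 0.378378; ln(p) = -0.971862; p*ln(p) = 0.378378 * (-0.971862) = -0.367731
  p = 15/37 = 0.405405; ln(p) = -0.902869; p*ln(p) = 0.405405 * (-0.902869) = -0.366028
sum(p*ln(p)) = (-0.331130) + (-0.367731) + (-0.366028) = -1.064889
H' = -(-1.064889) = 1.064889 ≈ 1.0649

1.0649


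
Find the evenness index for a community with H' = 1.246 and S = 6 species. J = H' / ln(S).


ln(6) = 1.79176
J = H' / ln(S) = 1.246 / 1.79176 = 0.695406 ≈ 0.6954

0.6954


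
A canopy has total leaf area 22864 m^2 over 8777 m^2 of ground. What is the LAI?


LAI = 22864 / 8777 = 2.60499 ≈ 2.60

2.60


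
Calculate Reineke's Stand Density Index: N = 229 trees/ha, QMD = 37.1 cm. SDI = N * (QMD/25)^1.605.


QMD/25 = 37.1/25 = 1.484
(1.484)^1.605 = exp(1.605 * ln(1.484)) = exp(1.605 * 0.394741) = exp(0.633559) = 1.88430
SDI = 229 * 1.88430 = 431.505 ≈ 432

432


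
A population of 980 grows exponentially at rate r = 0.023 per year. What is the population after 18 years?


r*t = 0.023 * 18 = 0.414
exp(0.414) = 1.51286
N = 980 * 1.51286 = 1482.60 ≈ 1483

1483


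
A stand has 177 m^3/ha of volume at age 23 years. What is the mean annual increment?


MAI = 177 / 23 = 7.6957 ≈ 7.70 m^3/ha/yr

7.70 m^3/ha/yr


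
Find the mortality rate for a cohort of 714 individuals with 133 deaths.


Mortality rate = 133 / 714 = 0.186275 ≈ 0.1863

0.1863


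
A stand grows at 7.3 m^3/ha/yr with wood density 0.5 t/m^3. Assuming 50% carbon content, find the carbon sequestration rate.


C = 7.3 * 0.5 * 0.5 = 1.825 ≈ 1.83 t C/ha/yr

1.83 t C/ha/yr


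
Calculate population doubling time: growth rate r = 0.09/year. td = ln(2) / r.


td = ln(2) / 0.09 = 0.693147 / 0.09 = 7.70163 ≈ 7.7 years

7.7 years


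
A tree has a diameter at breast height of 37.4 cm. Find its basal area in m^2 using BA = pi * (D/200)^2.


D/200 = 37.4/200 = 0.187 m
(D/200)^2 = 0.187^2 = 0.034969
BA = 3.141593 * 0.034969 = 0.109858 ≈ 0.1099 m^2

0.1099 m^2


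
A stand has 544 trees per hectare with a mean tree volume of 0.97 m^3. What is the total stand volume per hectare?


V_stand = 544 * 0.97 = 527.68 ≈ 527.7 m^3/ha

527.7 m^3/ha


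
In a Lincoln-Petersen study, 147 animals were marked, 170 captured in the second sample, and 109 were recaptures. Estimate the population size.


N = M * C / R = 147 * 170 / 109 = 24990 / 109 = 229.27 ≈ 229

229 individuals


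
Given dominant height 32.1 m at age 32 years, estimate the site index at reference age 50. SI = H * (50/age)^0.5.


50/32 = 1.56250
(1.56250)^0.5 = 1.25000
SI = 32.1 * 1.25000 = 40.1250 ≈ 40.1 m

40.1 m


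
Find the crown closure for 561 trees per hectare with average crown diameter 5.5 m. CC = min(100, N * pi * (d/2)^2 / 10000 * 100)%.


(d/2)^2 = (5.5/2)^2 = 2.75^2 = 7.5625
Crown area = 3.141593 * 7.5625 = 23.7583 m^2
N * area / 10000 * 100 = 561 * 23.7583 / 10000 * 100 = 133.284
CC = min(100, 133.284) = 100%

100%


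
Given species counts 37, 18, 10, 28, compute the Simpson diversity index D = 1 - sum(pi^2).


Total N = 37 + 18 + 10 + 28 = 93
Per-species terms:
  p = 37/93 = 0.397849; p^2 = 0.397849^2 = 0.158284
  p = 18/93 = 0.193548; p^2 = 0.193548^2 = 0.037461
  p = 10/93 = 0.107527; p^2 = 0.107527^2 = 0.011562
  p = 28/93 = 0.301075; p^2 = 0.301075^2 = 0.090646
sum(p^2) = 0.158284 + 0.037461 + 0.011562 + 0.090646 = 0.297953
D = 1 - 0.297953 = 0.702047 ≈ 0.7020

0.7020


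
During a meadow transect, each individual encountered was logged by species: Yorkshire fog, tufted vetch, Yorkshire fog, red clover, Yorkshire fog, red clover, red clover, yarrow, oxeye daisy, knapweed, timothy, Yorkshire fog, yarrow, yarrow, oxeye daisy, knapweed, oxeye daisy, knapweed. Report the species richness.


Total individuals logged = 18
Distinct species (count of individuals): Yorkshire fog (4), tufted vetch (1), red clover (3), yarrow (3), oxeye daisy (3), knapweed (3), timothy (1)
Species richness = number of distinct species = 7

7


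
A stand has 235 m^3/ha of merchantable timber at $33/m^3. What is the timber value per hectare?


Value = 235 * 33 = $7755/ha

$7755/ha


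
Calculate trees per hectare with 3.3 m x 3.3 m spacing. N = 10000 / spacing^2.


N = 10000 / 3.3^2 = 10000 / 10.89 = 918.274 ≈ 918 trees/ha

918 trees/ha


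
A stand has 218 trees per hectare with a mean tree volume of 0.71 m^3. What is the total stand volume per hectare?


V_stand = 218 * 0.71 = 154.78 ≈ 154.8 m^3/ha

154.8 m^3/ha


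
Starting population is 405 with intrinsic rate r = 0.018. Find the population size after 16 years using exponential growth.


r*t = 0.018 * 16 = 0.288
exp(0.288) = 1.33376
N = 405 * 1.33376 = 540.173 ≈ 540

540


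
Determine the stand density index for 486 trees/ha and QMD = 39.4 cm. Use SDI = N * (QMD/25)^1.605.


QMD/25 = 39.4/25 = 1.576
(1.576)^1.605 = exp(1.605 * ln(1.576)) = exp(1.605 * 0.454890) = exp(0.730098) = 2.07528
SDI = 486 * 2.07528 = 1008.59 ≈ 1009

1009


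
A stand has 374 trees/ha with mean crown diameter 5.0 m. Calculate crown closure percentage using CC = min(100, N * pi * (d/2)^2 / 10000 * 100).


(d/2)^2 = (5.0/2)^2 = 2.5^2 = 6.25
Crown area = 3.141593 * 6.25 = 19.6350 m^2
N * area / 10000 * 100 = 374 * 19.6350 / 10000 * 100 = 73.4349
CC = min(100, 73.4349) = 73.4349 ≈ 73.4%

73.4%


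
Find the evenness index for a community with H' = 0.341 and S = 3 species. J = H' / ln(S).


ln(3) = 1.09861
J = H' / ln(S) = 0.341 / 1.09861 = 0.310392 ≈ 0.3104

0.3104
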